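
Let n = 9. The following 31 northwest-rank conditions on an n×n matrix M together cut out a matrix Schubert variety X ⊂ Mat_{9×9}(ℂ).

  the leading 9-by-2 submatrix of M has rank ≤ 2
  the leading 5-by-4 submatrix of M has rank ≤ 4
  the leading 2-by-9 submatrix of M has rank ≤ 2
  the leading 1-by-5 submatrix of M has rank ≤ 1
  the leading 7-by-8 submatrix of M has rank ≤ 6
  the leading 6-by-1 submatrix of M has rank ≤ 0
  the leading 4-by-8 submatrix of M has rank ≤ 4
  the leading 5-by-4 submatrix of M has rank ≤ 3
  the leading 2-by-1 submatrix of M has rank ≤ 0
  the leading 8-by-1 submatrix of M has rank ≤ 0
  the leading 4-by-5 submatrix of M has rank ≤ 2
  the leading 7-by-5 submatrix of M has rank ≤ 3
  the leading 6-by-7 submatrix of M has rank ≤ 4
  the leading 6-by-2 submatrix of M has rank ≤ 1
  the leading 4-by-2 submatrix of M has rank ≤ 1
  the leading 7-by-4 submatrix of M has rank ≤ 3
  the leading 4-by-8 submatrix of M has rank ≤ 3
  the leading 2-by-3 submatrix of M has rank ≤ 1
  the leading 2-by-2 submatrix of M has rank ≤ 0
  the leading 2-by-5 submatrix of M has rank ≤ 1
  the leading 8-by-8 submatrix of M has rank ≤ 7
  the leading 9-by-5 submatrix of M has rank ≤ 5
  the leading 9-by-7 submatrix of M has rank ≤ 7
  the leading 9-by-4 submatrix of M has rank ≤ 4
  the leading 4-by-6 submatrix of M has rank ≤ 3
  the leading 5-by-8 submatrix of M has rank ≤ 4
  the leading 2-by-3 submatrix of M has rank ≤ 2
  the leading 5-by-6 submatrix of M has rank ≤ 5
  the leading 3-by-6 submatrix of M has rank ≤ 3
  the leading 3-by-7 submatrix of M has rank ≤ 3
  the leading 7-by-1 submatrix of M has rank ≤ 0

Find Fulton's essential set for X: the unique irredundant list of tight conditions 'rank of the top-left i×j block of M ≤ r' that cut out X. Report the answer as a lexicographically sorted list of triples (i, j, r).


Reconstructing r_w from the 31 given conditions:

  0 0 1 1 1 1 1 1 1
  0 0 1 1 1 2 2 2 2
  0 1 2 2 2 3 3 3 3
  0 1 2 2 2 3 3 3 4
  0 1 2 3 3 4 4 4 5
  0 1 2 3 3 4 4 5 6
  0 1 2 3 3 4 5 6 7
  0 1 2 3 4 5 6 7 8
  1 2 3 4 5 6 7 8 9

second differences of R give the permutation w = (3, 6, 2, 9, 4, 8, 7, 5, 1).

D(w) has 19 cells with 7 SE-corners; essential set:

[(2, 2, 0), (2, 5, 1), (4, 5, 2), (4, 8, 3), (6, 7, 4), (7, 5, 3), (8, 1, 0)]


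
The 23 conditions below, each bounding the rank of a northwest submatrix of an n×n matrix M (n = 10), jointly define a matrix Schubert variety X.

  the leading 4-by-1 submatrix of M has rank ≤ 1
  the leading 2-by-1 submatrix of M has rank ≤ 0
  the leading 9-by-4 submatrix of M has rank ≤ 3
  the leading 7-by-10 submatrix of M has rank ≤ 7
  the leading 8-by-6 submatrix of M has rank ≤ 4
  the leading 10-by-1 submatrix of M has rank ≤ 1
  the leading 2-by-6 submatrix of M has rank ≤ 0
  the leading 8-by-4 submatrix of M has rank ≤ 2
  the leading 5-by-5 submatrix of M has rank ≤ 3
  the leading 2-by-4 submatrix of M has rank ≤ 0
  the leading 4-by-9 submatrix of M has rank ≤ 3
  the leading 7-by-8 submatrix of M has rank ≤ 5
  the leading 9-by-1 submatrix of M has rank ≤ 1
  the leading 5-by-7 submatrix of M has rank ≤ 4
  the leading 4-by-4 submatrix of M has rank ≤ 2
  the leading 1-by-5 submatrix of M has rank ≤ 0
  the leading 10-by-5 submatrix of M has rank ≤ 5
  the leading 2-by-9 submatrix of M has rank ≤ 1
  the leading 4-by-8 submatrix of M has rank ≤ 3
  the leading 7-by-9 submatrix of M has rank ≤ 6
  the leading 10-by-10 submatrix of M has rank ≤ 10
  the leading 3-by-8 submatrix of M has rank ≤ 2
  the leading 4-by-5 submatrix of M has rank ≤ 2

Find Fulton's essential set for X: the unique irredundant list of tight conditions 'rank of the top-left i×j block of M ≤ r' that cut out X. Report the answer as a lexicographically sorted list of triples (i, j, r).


Propagating the 23 rank bounds to every northwest block:

  i=1: 0  0  0  0  0  0  1  1  1  1
  i=2: 0  0  0  0  0  0  1  1  1  2
  i=3: 1  1  1  1  1  1  2  2  2  3
  i=4: 1  2  2  2  2  2  3  3  3  4
  i=5: 1  2  2  2  3  3  4  4  4  5
  i=6: 1  2  2  2  3  4  5  5  5  6
  i=7: 1  2  2  2  3  4  5  5  6  7
  i=8: 1  2  2  2  3  4  5  6  7  8
  i=9: 1  2  3  3  4  5  6  7  8  9
  i=10: 1  2  3  4  5  6  7  8  9  10

reading off 1-entries of Δ²R: w = (7, 10, 1, 2, 5, 6, 9, 8, 3, 4).

D(w) has 23 cells with 4 SE-corners; essential set:

[(2, 6, 0), (2, 9, 1), (7, 8, 5), (8, 4, 2)]


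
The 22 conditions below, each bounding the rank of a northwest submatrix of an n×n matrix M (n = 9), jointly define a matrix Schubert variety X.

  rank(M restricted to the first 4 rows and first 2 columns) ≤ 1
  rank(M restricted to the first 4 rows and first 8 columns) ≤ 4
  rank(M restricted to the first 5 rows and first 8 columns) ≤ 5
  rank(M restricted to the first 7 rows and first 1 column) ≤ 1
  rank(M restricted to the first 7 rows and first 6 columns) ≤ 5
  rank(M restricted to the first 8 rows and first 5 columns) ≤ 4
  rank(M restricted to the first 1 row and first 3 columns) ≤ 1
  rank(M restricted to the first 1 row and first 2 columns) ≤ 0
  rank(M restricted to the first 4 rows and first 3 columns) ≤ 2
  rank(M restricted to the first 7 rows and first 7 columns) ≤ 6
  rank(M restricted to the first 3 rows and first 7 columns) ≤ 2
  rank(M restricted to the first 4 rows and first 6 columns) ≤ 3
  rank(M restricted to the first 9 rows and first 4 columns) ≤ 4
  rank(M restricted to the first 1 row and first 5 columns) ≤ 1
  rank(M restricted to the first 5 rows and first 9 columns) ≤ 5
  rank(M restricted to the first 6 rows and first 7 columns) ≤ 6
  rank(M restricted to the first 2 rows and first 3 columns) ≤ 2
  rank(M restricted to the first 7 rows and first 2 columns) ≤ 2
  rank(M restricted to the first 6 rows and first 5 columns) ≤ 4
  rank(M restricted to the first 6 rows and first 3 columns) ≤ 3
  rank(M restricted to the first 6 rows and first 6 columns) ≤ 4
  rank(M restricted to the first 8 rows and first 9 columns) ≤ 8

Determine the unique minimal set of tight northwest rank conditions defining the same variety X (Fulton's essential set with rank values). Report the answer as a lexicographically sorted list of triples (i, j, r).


Rank table r_w(9×9) implied by the 22 constraints:

  0 0 1 1 1 1 1 1 1
  1 1 2 2 2 2 2 2 2
  1 1 2 2 2 2 2 3 3
  1 1 2 3 3 3 3 4 4
  1 2 3 4 4 4 4 5 5
  1 2 3 4 4 4 5 6 6
  1 2 3 4 4 5 6 7 7
  1 2 3 4 4 5 6 7 8
  1 2 3 4 5 6 7 8 9

the unique w with this rank table is (3, 1, 8, 4, 2, 7, 6, 9, 5).

ℓ(w)=12; the 5 essential cells (i,j,r):

[(1, 2, 0), (3, 7, 2), (4, 2, 1), (6, 6, 4), (8, 5, 4)]


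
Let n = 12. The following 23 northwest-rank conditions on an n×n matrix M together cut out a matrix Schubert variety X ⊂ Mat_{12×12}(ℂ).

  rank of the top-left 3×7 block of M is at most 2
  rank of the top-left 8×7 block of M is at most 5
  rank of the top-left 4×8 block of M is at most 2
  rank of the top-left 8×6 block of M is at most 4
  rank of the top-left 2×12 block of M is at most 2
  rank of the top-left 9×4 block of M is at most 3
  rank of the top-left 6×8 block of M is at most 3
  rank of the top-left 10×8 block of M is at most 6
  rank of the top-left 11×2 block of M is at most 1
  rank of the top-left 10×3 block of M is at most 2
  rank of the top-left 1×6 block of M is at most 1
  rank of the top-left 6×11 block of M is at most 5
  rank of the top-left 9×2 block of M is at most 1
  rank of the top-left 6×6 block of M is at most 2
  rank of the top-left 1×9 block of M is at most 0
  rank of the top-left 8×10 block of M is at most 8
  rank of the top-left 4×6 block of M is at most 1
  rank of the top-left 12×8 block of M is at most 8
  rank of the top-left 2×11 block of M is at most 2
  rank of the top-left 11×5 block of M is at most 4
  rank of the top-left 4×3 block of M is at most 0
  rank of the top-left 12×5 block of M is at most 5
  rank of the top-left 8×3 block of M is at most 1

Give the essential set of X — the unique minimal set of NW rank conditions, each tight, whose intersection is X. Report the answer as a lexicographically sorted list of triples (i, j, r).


The tightest implied rank at each (i,j), from the 23 conditions:

  0 | 0 | 0 | 0 | 0 | 0 | 0 | 0 | 0 | 1 | 1 | 1
  0 | 0 | 0 | 1 | 1 | 1 | 1 | 1 | 1 | 2 | 2 | 2
  0 | 0 | 0 | 1 | 1 | 1 | 2 | 2 | 2 | 3 | 3 | 3
  0 | 0 | 0 | 1 | 1 | 1 | 2 | 2 | 3 | 4 | 4 | 4
  1 | 1 | 1 | 2 | 2 | 2 | 3 | 3 | 4 | 5 | 5 | 5
  1 | 1 | 1 | 2 | 2 | 2 | 3 | 3 | 4 | 5 | 5 | 6
  1 | 1 | 1 | 2 | 3 | 3 | 4 | 4 | 5 | 6 | 6 | 7
  1 | 1 | 1 | 2 | 3 | 4 | 5 | 5 | 6 | 7 | 7 | 8
  1 | 1 | 2 | 3 | 4 | 5 | 6 | 6 | 7 | 8 | 8 | 9
  1 | 1 | 2 | 3 | 4 | 5 | 6 | 6 | 7 | 8 | 9 | 10
  1 | 1 | 2 | 3 | 4 | 5 | 6 | 7 | 8 | 9 | 10 | 11
  1 | 2 | 3 | 4 | 5 | 6 | 7 | 8 | 9 | 10 | 11 | 12

the unique w with this rank table is (10, 4, 7, 9, 1, 12, 5, 6, 3, 11, 8, 2).

ℓ(w)=37; the 10 essential cells (i,j,r):

[(1, 9, 0), (4, 3, 0), (4, 6, 1), (4, 8, 2), (6, 6, 2), (6, 8, 3), (6, 11, 5), (8, 3, 1), (10, 8, 6), (11, 2, 1)]


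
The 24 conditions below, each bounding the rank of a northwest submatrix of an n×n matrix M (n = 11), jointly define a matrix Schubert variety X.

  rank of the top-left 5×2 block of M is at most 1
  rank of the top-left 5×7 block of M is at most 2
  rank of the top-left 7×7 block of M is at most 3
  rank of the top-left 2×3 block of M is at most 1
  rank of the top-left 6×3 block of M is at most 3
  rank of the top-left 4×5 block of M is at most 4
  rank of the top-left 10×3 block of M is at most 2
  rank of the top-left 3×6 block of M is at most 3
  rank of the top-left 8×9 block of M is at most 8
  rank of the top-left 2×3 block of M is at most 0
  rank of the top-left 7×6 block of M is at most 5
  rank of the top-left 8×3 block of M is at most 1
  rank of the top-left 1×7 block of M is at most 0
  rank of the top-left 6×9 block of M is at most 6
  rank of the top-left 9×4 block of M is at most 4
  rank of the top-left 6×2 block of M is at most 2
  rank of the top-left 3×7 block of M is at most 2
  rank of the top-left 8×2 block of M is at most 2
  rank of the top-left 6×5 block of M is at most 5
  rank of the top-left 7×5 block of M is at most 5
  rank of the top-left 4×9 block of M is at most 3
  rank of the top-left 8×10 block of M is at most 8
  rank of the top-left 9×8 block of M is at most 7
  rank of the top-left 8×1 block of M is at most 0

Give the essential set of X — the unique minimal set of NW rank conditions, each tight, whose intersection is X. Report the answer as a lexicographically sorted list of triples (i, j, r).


Computing R[i][j] = min implied NW-rank bound (n=11, 24 conditions):

  i=1: 0, 0, 0, 0, 0, 0, 0, 1, 1, 1, 1
  i=2: 0, 0, 0, 1, 1, 1, 1, 2, 2, 2, 2
  i=3: 0, 1, 1, 2, 2, 2, 2, 3, 3, 3, 3
  i=4: 0, 1, 1, 2, 2, 2, 2, 3, 3, 4, 4
  i=5: 0, 1, 1, 2, 2, 2, 2, 3, 4, 5, 5
  i=6: 0, 1, 1, 2, 3, 3, 3, 4, 5, 6, 6
  i=7: 0, 1, 1, 2, 3, 3, 3, 4, 5, 6, 7
  i=8: 0, 1, 1, 2, 3, 4, 4, 5, 6, 7, 8
  i=9: 1, 2, 2, 3, 4, 5, 5, 6, 7, 8, 9
  i=10: 1, 2, 2, 3, 4, 5, 6, 7, 8, 9, 10
  i=11: 1, 2, 3, 4, 5, 6, 7, 8, 9, 10, 11

the unique w with this rank table is (8, 4, 2, 10, 9, 5, 11, 6, 1, 7, 3).

|D(w)|=31, |Ess(w)|=8:

[(1, 7, 0), (2, 3, 0), (4, 9, 3), (5, 7, 2), (7, 7, 3), (8, 1, 0), (8, 3, 1), (10, 3, 2)]


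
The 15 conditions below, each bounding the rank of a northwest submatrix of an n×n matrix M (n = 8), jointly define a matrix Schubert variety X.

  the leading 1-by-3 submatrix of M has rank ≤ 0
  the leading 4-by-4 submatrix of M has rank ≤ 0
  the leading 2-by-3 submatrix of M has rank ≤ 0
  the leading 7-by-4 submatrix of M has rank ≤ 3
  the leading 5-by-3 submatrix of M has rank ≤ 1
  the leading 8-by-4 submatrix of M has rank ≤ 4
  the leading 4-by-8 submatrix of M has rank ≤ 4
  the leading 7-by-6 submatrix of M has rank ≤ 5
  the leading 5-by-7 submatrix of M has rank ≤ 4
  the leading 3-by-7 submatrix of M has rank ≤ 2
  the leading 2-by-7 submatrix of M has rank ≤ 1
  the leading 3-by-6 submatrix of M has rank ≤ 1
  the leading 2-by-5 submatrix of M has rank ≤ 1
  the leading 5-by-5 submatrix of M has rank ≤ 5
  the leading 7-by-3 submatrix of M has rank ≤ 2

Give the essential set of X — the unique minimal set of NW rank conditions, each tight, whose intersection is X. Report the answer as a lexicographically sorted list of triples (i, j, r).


Recovering R(i,j) via the rank-extension bound from the 15 conditions:

  i=1: 0, 0, 0, 0, 1, 1, 1, 1
  i=2: 0, 0, 0, 0, 1, 1, 1, 2
  i=3: 0, 0, 0, 0, 1, 1, 2, 3
  i=4: 0, 0, 0, 0, 1, 2, 3, 4
  i=5: 1, 1, 1, 1, 2, 3, 4, 5
  i=6: 1, 2, 2, 2, 3, 4, 5, 6
  i=7: 1, 2, 2, 3, 4, 5, 6, 7
  i=8: 1, 2, 3, 4, 5, 6, 7, 8

reading off 1-entries of Δ²R: w = (5, 8, 7, 6, 1, 2, 4, 3).

D(w) has 20 cells with 4 SE-corners; essential set:

[(2, 7, 1), (3, 6, 1), (4, 4, 0), (7, 3, 2)]


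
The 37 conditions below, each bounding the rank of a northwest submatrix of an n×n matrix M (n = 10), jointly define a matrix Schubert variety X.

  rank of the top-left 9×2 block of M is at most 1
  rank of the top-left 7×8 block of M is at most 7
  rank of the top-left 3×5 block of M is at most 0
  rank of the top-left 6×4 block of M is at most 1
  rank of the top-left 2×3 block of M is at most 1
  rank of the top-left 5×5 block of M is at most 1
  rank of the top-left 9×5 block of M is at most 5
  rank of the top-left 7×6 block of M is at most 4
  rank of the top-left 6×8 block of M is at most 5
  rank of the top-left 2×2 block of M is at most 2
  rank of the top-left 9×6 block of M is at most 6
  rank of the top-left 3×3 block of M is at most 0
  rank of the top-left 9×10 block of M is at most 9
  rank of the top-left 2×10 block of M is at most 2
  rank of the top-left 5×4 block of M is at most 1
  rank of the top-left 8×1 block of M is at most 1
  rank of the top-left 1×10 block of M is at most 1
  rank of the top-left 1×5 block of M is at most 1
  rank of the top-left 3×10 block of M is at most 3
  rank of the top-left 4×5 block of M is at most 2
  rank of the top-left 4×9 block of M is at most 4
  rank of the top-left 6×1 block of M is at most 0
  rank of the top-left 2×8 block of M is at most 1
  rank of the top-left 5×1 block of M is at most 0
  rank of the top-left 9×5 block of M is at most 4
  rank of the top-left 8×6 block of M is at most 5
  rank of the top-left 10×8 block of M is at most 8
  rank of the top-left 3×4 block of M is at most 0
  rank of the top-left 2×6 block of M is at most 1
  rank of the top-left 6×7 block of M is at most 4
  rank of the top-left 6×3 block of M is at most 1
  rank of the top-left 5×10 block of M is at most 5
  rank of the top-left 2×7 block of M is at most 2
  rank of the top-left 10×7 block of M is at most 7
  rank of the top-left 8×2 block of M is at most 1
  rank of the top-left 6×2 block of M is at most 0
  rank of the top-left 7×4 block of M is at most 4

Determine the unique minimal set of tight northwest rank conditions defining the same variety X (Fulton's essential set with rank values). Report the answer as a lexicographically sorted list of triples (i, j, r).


Reconstructing r_w from the 37 given conditions:

  0, 0, 0, 0, 0, 1, 1, 1, 1, 1
  0, 0, 0, 0, 0, 1, 1, 1, 2, 2
  0, 0, 0, 0, 0, 1, 2, 2, 3, 3
  0, 0, 1, 1, 1, 2, 3, 3, 4, 4
  0, 0, 1, 1, 1, 2, 3, 4, 5, 5
  0, 0, 1, 1, 2, 3, 4, 5, 6, 6
  1, 1, 2, 2, 3, 4, 5, 6, 7, 7
  1, 1, 2, 3, 4, 5, 6, 7, 8, 8
  1, 1, 2, 3, 4, 5, 6, 7, 8, 9
  1, 2, 3, 4, 5, 6, 7, 8, 9, 10

the unique w with this rank table is (6, 9, 7, 3, 8, 5, 1, 4, 10, 2).

6 SE-corners of the 28-cell Rothe diagram give Ess(w):

[(2, 8, 1), (3, 5, 0), (5, 5, 1), (6, 2, 0), (6, 4, 1), (9, 2, 1)]


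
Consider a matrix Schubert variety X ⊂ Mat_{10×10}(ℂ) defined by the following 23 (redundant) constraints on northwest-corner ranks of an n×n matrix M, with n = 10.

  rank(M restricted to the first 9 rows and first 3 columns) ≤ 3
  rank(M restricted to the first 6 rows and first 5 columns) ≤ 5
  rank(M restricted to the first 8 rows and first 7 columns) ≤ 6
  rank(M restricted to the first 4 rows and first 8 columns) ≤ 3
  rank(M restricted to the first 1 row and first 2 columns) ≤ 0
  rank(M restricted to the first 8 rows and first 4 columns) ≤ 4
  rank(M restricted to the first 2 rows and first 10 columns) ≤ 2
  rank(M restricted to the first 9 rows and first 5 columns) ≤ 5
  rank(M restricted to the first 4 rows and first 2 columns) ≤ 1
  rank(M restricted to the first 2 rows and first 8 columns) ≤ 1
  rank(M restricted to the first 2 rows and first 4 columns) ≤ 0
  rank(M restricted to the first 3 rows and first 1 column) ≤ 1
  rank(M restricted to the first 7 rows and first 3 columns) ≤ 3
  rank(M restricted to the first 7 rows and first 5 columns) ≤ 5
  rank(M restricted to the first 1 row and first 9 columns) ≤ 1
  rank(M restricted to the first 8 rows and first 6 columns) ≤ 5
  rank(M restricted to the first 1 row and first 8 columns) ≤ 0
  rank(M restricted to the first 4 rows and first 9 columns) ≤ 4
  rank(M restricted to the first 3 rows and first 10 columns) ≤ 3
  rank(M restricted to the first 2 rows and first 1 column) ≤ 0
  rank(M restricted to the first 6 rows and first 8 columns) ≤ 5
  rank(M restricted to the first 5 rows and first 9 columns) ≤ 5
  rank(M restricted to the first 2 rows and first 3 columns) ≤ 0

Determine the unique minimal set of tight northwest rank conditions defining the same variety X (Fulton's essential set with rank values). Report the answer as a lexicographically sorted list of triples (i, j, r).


The tightest implied rank at each (i,j), from the 23 conditions:

  R[1]: 0, 0, 0, 0, 0, 0, 0, 0, 1, 1
  R[2]: 0, 0, 0, 0, 1, 1, 1, 1, 2, 2
  R[3]: 1, 1, 1, 1, 2, 2, 2, 2, 3, 3
  R[4]: 1, 1, 2, 2, 3, 3, 3, 3, 4, 4
  R[5]: 1, 2, 3, 3, 4, 4, 4, 4, 5, 5
  R[6]: 1, 2, 3, 4, 5, 5, 5, 5, 6, 6
  R[7]: 1, 2, 3, 4, 5, 5, 6, 6, 7, 7
  R[8]: 1, 2, 3, 4, 5, 5, 6, 7, 8, 8
  R[9]: 1, 2, 3, 4, 5, 6, 7, 8, 9, 9
  R[10]: 1, 2, 3, 4, 5, 6, 7, 8, 9, 10

hence w(1..10) = (9, 5, 1, 3, 2, 4, 7, 8, 6, 10).

D(w) has 15 cells with 4 SE-corners; essential set:

[(1, 8, 0), (2, 4, 0), (4, 2, 1), (8, 6, 5)]


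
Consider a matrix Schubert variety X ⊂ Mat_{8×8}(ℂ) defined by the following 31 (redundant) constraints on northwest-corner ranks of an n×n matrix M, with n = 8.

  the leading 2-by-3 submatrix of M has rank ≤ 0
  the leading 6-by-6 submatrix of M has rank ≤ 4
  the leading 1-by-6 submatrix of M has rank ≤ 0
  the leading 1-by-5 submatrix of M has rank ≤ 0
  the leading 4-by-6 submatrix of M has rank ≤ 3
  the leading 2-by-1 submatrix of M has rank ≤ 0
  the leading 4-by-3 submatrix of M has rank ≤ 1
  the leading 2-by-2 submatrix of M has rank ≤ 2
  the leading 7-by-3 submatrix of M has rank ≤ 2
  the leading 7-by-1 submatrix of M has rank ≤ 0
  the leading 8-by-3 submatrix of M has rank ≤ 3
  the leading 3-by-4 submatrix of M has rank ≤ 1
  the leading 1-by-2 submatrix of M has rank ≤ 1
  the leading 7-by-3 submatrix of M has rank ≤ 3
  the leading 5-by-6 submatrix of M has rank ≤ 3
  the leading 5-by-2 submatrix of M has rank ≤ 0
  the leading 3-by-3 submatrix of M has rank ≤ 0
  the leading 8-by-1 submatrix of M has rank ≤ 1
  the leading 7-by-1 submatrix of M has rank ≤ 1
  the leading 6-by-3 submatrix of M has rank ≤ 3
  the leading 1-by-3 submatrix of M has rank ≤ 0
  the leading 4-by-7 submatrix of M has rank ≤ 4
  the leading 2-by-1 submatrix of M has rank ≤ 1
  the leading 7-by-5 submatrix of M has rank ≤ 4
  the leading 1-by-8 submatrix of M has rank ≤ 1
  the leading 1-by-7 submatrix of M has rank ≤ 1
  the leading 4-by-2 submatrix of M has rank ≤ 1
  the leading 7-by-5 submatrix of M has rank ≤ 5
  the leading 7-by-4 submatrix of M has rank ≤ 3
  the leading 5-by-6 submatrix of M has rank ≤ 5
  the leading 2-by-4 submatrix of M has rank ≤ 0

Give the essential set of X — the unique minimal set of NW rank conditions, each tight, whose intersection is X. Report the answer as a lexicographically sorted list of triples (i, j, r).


Rank table r_w(8×8) implied by the 31 constraints:

  row 1: 0  0  0  0  0  0  1  1
  row 2: 0  0  0  0  1  1  2  2
  row 3: 0  0  0  1  2  2  3  3
  row 4: 0  0  1  2  3  3  4  4
  row 5: 0  0  1  2  3  3  4  5
  row 6: 0  1  2  3  4  4  5  6
  row 7: 0  1  2  3  4  5  6  7
  row 8: 1  2  3  4  5  6  7  8

hence w(1..8) = (7, 5, 4, 3, 8, 2, 6, 1).

D(w) has 20 cells with 6 SE-corners; essential set:

[(1, 6, 0), (2, 4, 0), (3, 3, 0), (5, 2, 0), (5, 6, 3), (7, 1, 0)]


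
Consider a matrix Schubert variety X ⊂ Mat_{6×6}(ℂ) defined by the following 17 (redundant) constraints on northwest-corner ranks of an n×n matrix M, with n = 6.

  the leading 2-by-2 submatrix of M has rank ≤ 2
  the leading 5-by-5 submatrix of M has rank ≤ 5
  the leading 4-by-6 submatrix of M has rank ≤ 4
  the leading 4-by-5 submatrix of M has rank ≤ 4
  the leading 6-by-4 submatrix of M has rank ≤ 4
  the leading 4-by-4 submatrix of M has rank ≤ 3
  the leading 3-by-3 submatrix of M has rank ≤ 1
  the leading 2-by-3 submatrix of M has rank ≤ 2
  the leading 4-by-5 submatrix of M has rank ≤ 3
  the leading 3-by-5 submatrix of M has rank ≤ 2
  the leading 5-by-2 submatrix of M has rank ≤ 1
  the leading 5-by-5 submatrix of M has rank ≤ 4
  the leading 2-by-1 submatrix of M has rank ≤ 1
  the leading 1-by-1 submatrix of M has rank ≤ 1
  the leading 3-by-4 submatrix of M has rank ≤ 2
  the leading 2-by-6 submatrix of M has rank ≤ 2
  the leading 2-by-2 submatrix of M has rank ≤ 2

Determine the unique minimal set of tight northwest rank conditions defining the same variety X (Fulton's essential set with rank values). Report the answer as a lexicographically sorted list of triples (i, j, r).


Rank table r_w(6×6) implied by the 17 constraints:

  R[1]: 1 | 1 | 1 | 1 | 1 | 1
  R[2]: 1 | 1 | 1 | 2 | 2 | 2
  R[3]: 1 | 1 | 1 | 2 | 2 | 3
  R[4]: 1 | 1 | 2 | 3 | 3 | 4
  R[5]: 1 | 1 | 2 | 3 | 4 | 5
  R[6]: 1 | 2 | 3 | 4 | 5 | 6

hence w(1..6) = (1, 4, 6, 3, 5, 2).

|D(w)|=7, |Ess(w)|=3:

[(3, 3, 1), (3, 5, 2), (5, 2, 1)]


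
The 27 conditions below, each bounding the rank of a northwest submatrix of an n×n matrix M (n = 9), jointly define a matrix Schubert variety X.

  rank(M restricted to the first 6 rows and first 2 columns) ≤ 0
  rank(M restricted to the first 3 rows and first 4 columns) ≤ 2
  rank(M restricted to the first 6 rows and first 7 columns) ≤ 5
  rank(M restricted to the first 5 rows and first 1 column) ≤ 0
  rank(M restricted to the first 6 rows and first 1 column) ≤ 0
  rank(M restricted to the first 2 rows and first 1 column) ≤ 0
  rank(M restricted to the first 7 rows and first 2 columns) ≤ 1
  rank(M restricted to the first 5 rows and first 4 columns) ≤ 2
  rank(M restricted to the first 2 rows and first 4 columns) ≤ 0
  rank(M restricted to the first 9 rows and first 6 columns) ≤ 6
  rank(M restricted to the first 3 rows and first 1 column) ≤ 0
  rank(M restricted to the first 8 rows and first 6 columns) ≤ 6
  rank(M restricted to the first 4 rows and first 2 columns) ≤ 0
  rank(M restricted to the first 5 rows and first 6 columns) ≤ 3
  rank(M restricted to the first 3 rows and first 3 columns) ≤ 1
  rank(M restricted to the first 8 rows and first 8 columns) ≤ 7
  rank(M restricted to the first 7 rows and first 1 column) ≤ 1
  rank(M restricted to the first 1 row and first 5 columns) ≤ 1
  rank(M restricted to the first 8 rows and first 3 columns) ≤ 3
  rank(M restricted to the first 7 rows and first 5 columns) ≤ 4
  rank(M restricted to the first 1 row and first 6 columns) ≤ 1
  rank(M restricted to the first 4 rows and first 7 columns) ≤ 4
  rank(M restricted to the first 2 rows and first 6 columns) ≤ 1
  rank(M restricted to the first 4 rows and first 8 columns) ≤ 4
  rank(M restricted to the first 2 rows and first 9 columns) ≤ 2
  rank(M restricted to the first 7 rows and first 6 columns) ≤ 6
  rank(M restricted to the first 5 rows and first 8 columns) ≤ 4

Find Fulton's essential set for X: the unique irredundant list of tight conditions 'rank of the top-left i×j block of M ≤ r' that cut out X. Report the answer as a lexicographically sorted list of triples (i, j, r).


Rank table r_w(9×9) implied by the 27 constraints:

  i=1: 0, 0, 0, 0, 1, 1, 1, 1, 1
  i=2: 0, 0, 0, 0, 1, 1, 2, 2, 2
  i=3: 0, 0, 1, 1, 2, 2, 3, 3, 3
  i=4: 0, 0, 1, 2, 3, 3, 4, 4, 4
  i=5: 0, 0, 1, 2, 3, 3, 4, 4, 5
  i=6: 0, 0, 1, 2, 3, 4, 5, 5, 6
  i=7: 1, 1, 2, 3, 4, 5, 6, 6, 7
  i=8: 1, 2, 3, 4, 5, 6, 7, 7, 8
  i=9: 1, 2, 3, 4, 5, 6, 7, 8, 9

the unique w with this rank table is (5, 7, 3, 4, 9, 6, 1, 2, 8).

|D(w)|=19, |Ess(w)|=5:

[(2, 4, 0), (2, 6, 1), (5, 6, 3), (5, 8, 4), (6, 2, 0)]


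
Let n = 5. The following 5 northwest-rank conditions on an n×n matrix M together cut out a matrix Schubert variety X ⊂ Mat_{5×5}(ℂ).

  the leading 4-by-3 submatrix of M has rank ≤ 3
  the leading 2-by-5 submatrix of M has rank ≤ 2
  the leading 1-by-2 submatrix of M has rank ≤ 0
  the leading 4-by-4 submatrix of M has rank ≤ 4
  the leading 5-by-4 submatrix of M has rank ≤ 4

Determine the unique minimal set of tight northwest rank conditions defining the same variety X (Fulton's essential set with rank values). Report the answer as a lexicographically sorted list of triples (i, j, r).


The tightest implied rank at each (i,j), from the 5 conditions:

  i=1: 0  0  1  1  1
  i=2: 1  1  2  2  2
  i=3: 1  2  3  3  3
  i=4: 1  2  3  4  4
  i=5: 1  2  3  4  5

the unique w with this rank table is (3, 1, 2, 4, 5).

ℓ(w)=2; the 1 essential cell (i,j,r):

[(1, 2, 0)]


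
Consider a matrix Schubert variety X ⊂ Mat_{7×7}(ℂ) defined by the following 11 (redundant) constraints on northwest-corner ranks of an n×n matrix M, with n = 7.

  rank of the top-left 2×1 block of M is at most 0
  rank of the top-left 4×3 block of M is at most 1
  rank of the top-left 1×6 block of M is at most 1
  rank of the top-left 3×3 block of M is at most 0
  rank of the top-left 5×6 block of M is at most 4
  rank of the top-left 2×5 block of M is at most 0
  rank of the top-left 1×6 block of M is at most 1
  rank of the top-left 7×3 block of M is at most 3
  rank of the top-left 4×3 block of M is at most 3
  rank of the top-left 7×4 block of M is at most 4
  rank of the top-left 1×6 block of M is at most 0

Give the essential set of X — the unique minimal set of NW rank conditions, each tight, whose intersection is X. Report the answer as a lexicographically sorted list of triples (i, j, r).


The tightest implied rank at each (i,j), from the 11 conditions:

  row 1: 0 | 0 | 0 | 0 | 0 | 0 | 1
  row 2: 0 | 0 | 0 | 0 | 0 | 1 | 2
  row 3: 0 | 0 | 0 | 1 | 1 | 2 | 3
  row 4: 1 | 1 | 1 | 2 | 2 | 3 | 4
  row 5: 1 | 2 | 2 | 3 | 3 | 4 | 5
  row 6: 1 | 2 | 3 | 4 | 4 | 5 | 6
  row 7: 1 | 2 | 3 | 4 | 5 | 6 | 7

the unique w with this rank table is (7, 6, 4, 1, 2, 3, 5).

|D(w)|=14, |Ess(w)|=3:

[(1, 6, 0), (2, 5, 0), (3, 3, 0)]


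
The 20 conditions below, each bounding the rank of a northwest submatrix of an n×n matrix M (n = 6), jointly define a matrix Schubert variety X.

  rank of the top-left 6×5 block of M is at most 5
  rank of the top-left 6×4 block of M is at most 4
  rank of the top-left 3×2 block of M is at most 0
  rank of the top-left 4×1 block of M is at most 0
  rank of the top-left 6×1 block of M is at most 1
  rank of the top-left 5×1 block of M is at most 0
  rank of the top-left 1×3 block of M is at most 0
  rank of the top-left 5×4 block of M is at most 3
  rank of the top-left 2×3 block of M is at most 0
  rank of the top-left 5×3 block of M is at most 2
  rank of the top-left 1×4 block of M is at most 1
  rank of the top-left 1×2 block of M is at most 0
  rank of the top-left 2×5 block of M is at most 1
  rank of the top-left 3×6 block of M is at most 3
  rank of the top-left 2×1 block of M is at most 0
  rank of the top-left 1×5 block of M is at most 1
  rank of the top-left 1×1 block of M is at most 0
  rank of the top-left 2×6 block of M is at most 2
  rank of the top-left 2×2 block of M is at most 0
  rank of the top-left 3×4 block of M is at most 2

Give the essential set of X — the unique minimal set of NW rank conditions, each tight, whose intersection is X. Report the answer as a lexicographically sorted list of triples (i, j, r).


The tightest implied rank at each (i,j), from the 20 conditions:

  R[1]: 0, 0, 0, 1, 1, 1
  R[2]: 0, 0, 0, 1, 1, 2
  R[3]: 0, 0, 1, 2, 2, 3
  R[4]: 0, 1, 2, 3, 3, 4
  R[5]: 0, 1, 2, 3, 4, 5
  R[6]: 1, 2, 3, 4, 5, 6

reading off 1-entries of Δ²R: w = (4, 6, 3, 2, 5, 1).

|D(w)|=11, |Ess(w)|=4:

[(2, 3, 0), (2, 5, 1), (3, 2, 0), (5, 1, 0)]


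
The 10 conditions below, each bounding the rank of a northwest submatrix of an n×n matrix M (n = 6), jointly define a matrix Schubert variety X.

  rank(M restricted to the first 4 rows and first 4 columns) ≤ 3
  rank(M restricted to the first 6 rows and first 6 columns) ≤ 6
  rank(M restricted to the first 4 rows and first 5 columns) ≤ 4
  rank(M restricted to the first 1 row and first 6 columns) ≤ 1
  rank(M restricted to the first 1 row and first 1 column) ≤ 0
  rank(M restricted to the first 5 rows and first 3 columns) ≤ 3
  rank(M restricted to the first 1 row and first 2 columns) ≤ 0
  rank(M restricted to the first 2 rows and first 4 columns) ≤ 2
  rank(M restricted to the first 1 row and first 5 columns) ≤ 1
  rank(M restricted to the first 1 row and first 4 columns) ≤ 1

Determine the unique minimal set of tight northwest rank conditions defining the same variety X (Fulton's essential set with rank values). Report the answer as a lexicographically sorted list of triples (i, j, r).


The tightest implied rank at each (i,j), from the 10 conditions:

  i=1: 0, 0, 1, 1, 1, 1
  i=2: 1, 1, 2, 2, 2, 2
  i=3: 1, 2, 3, 3, 3, 3
  i=4: 1, 2, 3, 3, 4, 4
  i=5: 1, 2, 3, 4, 5, 5
  i=6: 1, 2, 3, 4, 5, 6

so w = (3, 1, 2, 5, 4, 6).

D(w) has 3 cells with 2 SE-corners; essential set:

[(1, 2, 0), (4, 4, 3)]


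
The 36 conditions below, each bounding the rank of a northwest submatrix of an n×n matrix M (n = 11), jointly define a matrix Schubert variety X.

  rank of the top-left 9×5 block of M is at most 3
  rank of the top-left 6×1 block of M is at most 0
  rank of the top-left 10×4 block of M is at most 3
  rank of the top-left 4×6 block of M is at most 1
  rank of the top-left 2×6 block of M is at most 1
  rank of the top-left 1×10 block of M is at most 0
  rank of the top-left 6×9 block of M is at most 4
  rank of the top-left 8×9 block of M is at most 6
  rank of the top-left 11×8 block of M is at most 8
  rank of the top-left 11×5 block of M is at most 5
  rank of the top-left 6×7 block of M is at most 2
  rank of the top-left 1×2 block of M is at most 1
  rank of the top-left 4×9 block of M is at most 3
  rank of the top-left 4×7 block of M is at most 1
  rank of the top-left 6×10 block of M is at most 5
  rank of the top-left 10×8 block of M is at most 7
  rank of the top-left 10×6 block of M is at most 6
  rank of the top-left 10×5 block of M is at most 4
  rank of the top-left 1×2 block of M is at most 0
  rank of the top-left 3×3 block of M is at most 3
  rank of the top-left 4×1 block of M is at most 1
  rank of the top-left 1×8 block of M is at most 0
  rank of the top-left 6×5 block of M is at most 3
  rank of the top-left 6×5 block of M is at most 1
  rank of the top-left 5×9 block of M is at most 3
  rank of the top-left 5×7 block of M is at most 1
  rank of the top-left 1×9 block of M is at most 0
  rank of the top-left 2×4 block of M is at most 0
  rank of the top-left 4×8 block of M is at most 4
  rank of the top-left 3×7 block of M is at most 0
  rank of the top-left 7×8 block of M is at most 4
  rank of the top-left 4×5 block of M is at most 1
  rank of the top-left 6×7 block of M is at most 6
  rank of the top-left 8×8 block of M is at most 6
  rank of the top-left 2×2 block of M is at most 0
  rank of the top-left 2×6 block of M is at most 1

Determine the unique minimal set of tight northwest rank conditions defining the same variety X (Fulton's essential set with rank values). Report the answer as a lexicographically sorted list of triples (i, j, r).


Reconstructing r_w from the 36 given conditions:

  R[1]: 0 0 0 0 0 0 0 0 0 0 1
  R[2]: 0 0 0 0 0 0 0 1 1 1 2
  R[3]: 0 0 0 0 0 0 0 1 2 2 3
  R[4]: 0 1 1 1 1 1 1 2 3 3 4
  R[5]: 0 1 1 1 1 1 1 2 3 4 5
  R[6]: 0 1 1 1 1 2 2 3 4 5 6
  R[7]: 1 2 2 2 2 3 3 4 5 6 7
  R[8]: 1 2 3 3 3 4 4 5 6 7 8
  R[9]: 1 2 3 3 3 4 5 6 7 8 9
  R[10]: 1 2 3 3 4 5 6 7 8 9 10
  R[11]: 1 2 3 4 5 6 7 8 9 10 11

hence w(1..11) = (11, 8, 9, 2, 10, 6, 1, 3, 7, 5, 4).

Rothe diagram D(w) (38 cells), 7 SE-corners (essential conditions):

[(1, 10, 0), (3, 7, 0), (5, 7, 1), (6, 1, 0), (6, 5, 1), (9, 5, 3), (10, 4, 3)]


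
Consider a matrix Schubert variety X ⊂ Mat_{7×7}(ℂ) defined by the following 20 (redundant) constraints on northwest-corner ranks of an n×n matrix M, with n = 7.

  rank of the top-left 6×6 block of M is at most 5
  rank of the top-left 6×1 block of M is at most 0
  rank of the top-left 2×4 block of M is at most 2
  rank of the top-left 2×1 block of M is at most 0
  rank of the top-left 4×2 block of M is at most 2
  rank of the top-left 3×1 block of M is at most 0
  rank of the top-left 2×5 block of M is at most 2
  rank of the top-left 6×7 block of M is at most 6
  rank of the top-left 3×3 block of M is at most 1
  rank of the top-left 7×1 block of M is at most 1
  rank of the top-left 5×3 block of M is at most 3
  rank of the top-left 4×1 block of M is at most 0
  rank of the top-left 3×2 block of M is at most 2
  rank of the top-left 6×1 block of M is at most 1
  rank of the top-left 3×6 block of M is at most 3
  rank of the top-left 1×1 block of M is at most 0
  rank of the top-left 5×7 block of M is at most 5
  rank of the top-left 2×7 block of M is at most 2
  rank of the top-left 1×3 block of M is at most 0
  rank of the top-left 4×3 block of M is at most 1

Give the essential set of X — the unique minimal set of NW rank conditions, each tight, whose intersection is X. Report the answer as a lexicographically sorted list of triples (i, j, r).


The tightest implied rank at each (i,j), from the 20 conditions:

  i=1: 0 0 0 1 1 1 1
  i=2: 0 1 1 2 2 2 2
  i=3: 0 1 1 2 3 3 3
  i=4: 0 1 1 2 3 4 4
  i=5: 0 1 2 3 4 5 5
  i=6: 0 1 2 3 4 5 6
  i=7: 1 2 3 4 5 6 7

hence w(1..7) = (4, 2, 5, 6, 3, 7, 1).

3 SE-corners of the 10-cell Rothe diagram give Ess(w):

[(1, 3, 0), (4, 3, 1), (6, 1, 0)]


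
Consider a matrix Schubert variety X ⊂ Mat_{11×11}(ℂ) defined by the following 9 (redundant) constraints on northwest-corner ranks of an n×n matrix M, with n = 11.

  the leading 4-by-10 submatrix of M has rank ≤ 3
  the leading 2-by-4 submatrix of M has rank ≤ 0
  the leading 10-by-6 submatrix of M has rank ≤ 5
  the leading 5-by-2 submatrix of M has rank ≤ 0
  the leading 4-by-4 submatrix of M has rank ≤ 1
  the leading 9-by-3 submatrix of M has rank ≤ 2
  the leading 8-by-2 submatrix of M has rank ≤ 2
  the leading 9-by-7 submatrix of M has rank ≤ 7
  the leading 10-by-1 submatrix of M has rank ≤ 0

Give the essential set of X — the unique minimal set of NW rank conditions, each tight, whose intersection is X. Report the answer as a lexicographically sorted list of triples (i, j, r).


Reconstructing r_w from the 9 given conditions:

  i=1: 0 0 0 0 1 1 1 1 1 1 1
  i=2: 0 0 0 0 1 2 2 2 2 2 2
  i=3: 0 0 1 1 2 3 3 3 3 3 3
  i=4: 0 0 1 1 2 3 3 3 3 3 4
  i=5: 0 0 1 2 3 4 4 4 4 4 5
  i=6: 0 1 2 3 4 5 5 5 5 5 6
  i=7: 0 1 2 3 4 5 6 6 6 6 7
  i=8: 0 1 2 3 4 5 6 7 7 7 8
  i=9: 0 1 2 3 4 5 6 7 8 8 9
  i=10: 0 1 2 3 4 5 6 7 8 9 10
  i=11: 1 2 3 4 5 6 7 8 9 10 11

hence w(1..11) = (5, 6, 3, 11, 4, 2, 7, 8, 9, 10, 1).

ℓ(w)=24; the 5 essential cells (i,j,r):

[(2, 4, 0), (4, 4, 1), (4, 10, 3), (5, 2, 0), (10, 1, 0)]


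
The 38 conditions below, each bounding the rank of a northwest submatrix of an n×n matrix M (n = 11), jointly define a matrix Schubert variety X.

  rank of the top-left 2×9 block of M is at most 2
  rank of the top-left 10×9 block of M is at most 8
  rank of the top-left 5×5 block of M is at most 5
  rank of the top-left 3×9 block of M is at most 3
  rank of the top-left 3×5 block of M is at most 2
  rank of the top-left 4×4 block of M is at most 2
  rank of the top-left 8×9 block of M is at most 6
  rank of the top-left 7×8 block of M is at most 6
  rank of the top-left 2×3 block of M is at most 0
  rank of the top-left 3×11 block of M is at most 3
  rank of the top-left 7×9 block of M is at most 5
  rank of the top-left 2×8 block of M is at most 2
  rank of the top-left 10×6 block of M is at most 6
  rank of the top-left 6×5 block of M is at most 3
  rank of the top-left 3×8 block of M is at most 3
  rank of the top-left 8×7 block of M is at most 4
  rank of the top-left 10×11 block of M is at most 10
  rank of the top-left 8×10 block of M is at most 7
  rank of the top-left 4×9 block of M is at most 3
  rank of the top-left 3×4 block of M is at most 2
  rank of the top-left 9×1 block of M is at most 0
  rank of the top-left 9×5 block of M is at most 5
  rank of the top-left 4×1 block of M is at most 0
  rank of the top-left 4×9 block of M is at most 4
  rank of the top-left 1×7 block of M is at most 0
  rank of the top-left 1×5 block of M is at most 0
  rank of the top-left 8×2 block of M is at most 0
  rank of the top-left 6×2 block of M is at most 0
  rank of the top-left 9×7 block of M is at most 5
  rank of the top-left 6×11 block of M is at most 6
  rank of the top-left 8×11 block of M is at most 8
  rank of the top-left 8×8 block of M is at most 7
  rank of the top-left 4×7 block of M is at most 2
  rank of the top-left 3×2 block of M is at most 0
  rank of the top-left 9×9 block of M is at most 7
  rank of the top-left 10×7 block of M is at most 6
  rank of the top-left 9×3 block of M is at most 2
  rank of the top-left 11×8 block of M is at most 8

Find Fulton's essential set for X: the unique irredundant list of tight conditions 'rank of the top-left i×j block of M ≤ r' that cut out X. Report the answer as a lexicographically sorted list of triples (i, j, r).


Recovering R(i,j) via the rank-extension bound from the 38 conditions:

  0 0 0 0 0 0 0 1 1 1 1
  0 0 0 1 1 1 1 2 2 2 2
  0 0 1 2 2 2 2 3 3 3 3
  0 0 1 2 2 2 2 3 3 4 4
  0 0 1 2 3 3 3 4 4 5 5
  0 0 1 2 3 4 4 5 5 6 6
  0 0 1 2 3 4 4 5 5 6 7
  0 0 1 2 3 4 4 5 6 7 8
  0 1 2 3 4 5 5 6 7 8 9
  1 2 3 4 5 6 6 7 8 9 10
  1 2 3 4 5 6 7 8 9 10 11

reading off 1-entries of Δ²R: w = (8, 4, 3, 10, 5, 6, 11, 9, 2, 1, 7).

8 SE-corners of the 30-cell Rothe diagram give Ess(w):

[(1, 7, 0), (2, 3, 0), (4, 7, 2), (4, 9, 3), (7, 9, 5), (8, 2, 0), (8, 7, 4), (9, 1, 0)]


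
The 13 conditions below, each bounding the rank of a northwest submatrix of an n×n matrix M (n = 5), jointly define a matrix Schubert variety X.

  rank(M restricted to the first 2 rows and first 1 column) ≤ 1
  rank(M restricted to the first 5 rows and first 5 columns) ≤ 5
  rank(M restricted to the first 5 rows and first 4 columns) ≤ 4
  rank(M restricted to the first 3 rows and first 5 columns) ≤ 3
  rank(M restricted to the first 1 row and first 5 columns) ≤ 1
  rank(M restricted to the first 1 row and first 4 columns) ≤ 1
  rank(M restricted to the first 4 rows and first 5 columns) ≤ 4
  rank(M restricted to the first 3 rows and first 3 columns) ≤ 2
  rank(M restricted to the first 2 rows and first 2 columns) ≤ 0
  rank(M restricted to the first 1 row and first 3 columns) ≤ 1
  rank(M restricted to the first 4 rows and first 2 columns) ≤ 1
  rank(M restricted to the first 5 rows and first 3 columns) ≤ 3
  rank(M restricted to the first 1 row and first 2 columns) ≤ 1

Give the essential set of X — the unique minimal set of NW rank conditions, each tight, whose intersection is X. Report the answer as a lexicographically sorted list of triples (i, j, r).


Recovering R(i,j) via the rank-extension bound from the 13 conditions:

  0 | 0 | 1 | 1 | 1
  0 | 0 | 1 | 2 | 2
  1 | 1 | 2 | 3 | 3
  1 | 1 | 2 | 3 | 4
  1 | 2 | 3 | 4 | 5

reading off 1-entries of Δ²R: w = (3, 4, 1, 5, 2).

2 SE-corners of the 5-cell Rothe diagram give Ess(w):

[(2, 2, 0), (4, 2, 1)]
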